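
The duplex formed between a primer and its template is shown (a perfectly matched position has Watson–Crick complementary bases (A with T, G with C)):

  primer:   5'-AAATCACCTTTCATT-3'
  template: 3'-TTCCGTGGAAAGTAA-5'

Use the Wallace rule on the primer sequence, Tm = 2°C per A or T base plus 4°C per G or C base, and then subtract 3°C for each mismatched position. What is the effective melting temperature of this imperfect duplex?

32°C

Primer base counts: A=5, T=6, G=0, C=4 → A+T=11, G+C=4
Perfect-match Tm = 2(11) + 4(4) = 22 + 16 = 38°C
Mismatches (positions where the bases are not complementary): 2 (at positions 3, 4)
Effective Tm = 38 − 2×3 = 38 − 6 = 32°C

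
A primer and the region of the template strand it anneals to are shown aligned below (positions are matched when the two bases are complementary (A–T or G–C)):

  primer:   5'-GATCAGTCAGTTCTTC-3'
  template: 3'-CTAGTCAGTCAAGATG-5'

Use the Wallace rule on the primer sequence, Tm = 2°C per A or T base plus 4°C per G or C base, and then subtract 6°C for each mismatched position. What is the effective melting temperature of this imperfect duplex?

Primer base counts: A=3, T=6, G=3, C=4 → A+T=9, G+C=7
Perfect-match Tm = 2(9) + 4(7) = 18 + 28 = 46°C
Mismatches (positions where the bases are not complementary): 1 (at position 15)
Effective Tm = 46 − 1×6 = 46 − 6 = 40°C

40°C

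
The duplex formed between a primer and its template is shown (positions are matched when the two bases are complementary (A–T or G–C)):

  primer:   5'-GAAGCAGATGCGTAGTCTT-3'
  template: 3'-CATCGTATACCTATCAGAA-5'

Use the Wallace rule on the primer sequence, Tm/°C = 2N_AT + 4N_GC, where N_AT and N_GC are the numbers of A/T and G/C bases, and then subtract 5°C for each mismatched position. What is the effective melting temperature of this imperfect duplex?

36°C

Primer base counts: A=5, T=5, G=6, C=3 → A+T=10, G+C=9
Perfect-match Tm = 2(10) + 4(9) = 20 + 36 = 56°C
Mismatches (positions where the bases are not complementary): 4 (at positions 2, 7, 11, 12)
Effective Tm = 56 − 4×5 = 56 − 20 = 36°C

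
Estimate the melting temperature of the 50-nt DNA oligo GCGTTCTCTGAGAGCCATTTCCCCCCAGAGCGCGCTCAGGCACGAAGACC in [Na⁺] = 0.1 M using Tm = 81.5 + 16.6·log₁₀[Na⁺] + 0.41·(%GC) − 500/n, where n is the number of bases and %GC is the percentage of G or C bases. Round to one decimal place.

81.1°C

Length n = 50. Counting bases: T=8, G=13, C=19, A=10
G+C = 32, so %GC = 32/50 × 100 = 64%
Salt term: 16.6 × (-1) = -16.6
GC term: 0.41 × 64 = 26.24; length term: −500/50 = −10
Tm = 81.5 + (-16.6) + 26.24 − 10 = 81.14 → 81.1°C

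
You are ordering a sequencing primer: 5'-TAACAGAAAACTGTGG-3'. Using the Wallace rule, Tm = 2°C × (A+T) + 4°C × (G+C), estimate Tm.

44°C

Counting bases: A=7, T=3, C=2, G=4
AT pairs contribute 10, GC pairs contribute 6.
Tm = 2(10) + 4(6) = 20 + 24 = 44°C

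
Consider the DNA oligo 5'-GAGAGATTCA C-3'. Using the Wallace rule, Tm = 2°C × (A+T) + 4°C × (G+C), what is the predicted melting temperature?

32°C

Base counts: C=2, G=3, A=4, T=2
AT pairs contribute 6, GC pairs contribute 5.
Tm = 2×6 + 4×5 = 32°C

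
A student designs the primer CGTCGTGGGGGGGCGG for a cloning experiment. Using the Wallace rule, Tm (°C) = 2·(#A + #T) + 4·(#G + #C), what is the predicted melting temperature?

60°C

C=3, T=2, A=0, G=11
AT pairs contribute 2, GC pairs contribute 14.
Tm = 4·14 + 2·2 = 56 + 4 = 60°C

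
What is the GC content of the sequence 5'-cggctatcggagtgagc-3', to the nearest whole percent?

Counting bases: C=4, A=3, G=7, T=3
G+C = 7 + 4 = 11 out of 17 bases
%GC = 11/17 × 100 = 64.71% ≈ 65%

65%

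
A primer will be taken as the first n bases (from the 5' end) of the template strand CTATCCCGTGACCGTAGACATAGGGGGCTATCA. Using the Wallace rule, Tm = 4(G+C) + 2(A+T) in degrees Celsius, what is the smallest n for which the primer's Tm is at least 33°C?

n = 11

First 10 bases: CTATCCCGTG → Tm = 32°C (< 33°C)
First 11 bases: CTATCCCGTGA → Tm = 34°C (≥ 33°C)
Each additional base adds 2°C (A/T) or 4°C (G/C), so Tm is non-decreasing in n; n = 11 is the first length to reach 33°C.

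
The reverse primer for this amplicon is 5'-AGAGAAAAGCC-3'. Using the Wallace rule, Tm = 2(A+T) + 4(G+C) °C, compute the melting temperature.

Scanning the sequence gives T=0, C=2, A=6, G=3.
So N_AT = 6 and N_GC = 5.
Tm = 4·5 + 2·6 = 20 + 12 = 32°C

32°C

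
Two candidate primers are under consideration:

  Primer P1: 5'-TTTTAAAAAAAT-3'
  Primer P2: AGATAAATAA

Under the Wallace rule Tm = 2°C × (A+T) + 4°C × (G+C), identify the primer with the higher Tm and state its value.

Primer P1: A+T=12, G+C=0 → Tm = 2(12)+4(0) = 24°C
Primer P2: A+T=9, G+C=1 → Tm = 2(9)+4(1) = 22°C
24°C vs 22°C → primer P1 is higher.

Primer P1, 24°C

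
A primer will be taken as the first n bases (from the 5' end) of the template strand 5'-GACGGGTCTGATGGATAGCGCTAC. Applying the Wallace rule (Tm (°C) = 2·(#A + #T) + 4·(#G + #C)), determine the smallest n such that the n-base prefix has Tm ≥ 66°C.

First 20 bases: GACGGGTCTGATGGATAGCG → Tm = 64°C (< 66°C)
First 21 bases: GACGGGTCTGATGGATAGCGC → Tm = 68°C (≥ 66°C)
Since every base adds ≥2°C, Tm only increases with n, so the threshold is first crossed at n = 21.

n = 21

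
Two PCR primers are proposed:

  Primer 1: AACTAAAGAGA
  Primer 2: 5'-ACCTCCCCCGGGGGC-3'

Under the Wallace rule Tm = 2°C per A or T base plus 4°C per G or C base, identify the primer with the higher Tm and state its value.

Primer 1: A+T=8, G+C=3 → Tm = 2(8)+4(3) = 28°C
Primer 2: A+T=2, G+C=13 → Tm = 2(2)+4(13) = 56°C
28°C vs 56°C → primer 2 is higher.

Primer 2, 56°C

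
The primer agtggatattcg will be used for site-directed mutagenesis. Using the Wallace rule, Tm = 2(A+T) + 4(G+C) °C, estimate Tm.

34°C

Base counts: A=3, T=4, G=4, C=1
A+T = 7, G+C = 5
Tm = 2(7) + 4(5) = 14 + 20 = 34°C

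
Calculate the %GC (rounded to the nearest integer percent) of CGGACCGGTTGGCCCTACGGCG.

T=3, C=8, G=9, A=2
G+C = 9 + 8 = 17 out of 22 bases
%GC = 17/22 × 100 = 77.27% ≈ 77%

77%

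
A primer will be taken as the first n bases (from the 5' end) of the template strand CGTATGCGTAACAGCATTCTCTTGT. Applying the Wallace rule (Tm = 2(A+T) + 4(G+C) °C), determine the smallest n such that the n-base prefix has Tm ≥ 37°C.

n = 13

First 12 bases: CGTATGCGTAAC → Tm = 36°C (< 37°C)
First 13 bases: CGTATGCGTAACA → Tm = 38°C (≥ 37°C)
Since every base adds ≥2°C, Tm only increases with n, so the threshold is first crossed at n = 13.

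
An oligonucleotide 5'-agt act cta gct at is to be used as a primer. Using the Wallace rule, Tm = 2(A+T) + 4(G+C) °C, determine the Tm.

Base counts: A=4, T=5, C=3, G=2
So N_AT = 9 and N_GC = 5.
Tm = 2(9) + 4(5) = 18 + 20 = 38°C

38°C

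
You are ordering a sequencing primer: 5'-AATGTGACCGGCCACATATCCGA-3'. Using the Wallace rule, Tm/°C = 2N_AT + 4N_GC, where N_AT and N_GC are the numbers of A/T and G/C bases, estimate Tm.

70°C

Counting bases: C=7, A=7, G=5, T=4
So N_AT = 11 and N_GC = 12.
Tm = 2×11 + 4×12 = 70°C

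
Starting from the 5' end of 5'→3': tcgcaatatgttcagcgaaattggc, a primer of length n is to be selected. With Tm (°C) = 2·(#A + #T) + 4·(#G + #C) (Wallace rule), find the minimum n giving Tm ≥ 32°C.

First 11 bases: TCGCAATATGT → Tm = 30°C (< 32°C)
First 12 bases: TCGCAATATGTT → Tm = 32°C (≥ 32°C)
Since every base adds ≥2°C, Tm only increases with n, so the threshold is first crossed at n = 12.

n = 12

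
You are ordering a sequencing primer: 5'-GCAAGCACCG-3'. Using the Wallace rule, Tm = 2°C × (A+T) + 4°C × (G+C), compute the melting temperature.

34°C

Base counts: T=0, C=4, G=3, A=3
AT pairs contribute 3, GC pairs contribute 7.
Tm = 4·7 + 2·3 = 28 + 6 = 34°C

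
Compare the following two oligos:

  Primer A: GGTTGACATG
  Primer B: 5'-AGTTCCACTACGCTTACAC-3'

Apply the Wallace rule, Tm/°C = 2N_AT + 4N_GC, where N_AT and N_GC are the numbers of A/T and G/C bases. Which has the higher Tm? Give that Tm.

Primer A: A+T=5, G+C=5 → Tm = 2(5)+4(5) = 30°C
Primer B: A+T=10, G+C=9 → Tm = 2(10)+4(9) = 56°C
30°C vs 56°C → primer B is higher.

Primer B, 56°C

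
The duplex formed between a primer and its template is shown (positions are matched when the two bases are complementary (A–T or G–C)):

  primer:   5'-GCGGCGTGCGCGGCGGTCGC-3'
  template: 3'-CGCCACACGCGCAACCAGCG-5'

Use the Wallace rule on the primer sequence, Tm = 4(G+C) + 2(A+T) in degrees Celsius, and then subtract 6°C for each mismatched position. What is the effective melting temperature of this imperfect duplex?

Primer base counts: A=0, T=2, G=11, C=7 → A+T=2, G+C=18
Perfect-match Tm = 2(2) + 4(18) = 4 + 72 = 76°C
Mismatches (positions where the bases are not complementary): 3 (at positions 5, 13, 14)
Effective Tm = 76 − 3×6 = 76 − 18 = 58°C

58°C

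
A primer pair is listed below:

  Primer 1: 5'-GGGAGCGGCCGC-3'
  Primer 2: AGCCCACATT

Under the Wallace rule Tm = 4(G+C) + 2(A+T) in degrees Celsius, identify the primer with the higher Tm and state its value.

Primer 1: A+T=1, G+C=11 → Tm = 2(1)+4(11) = 46°C
Primer 2: A+T=5, G+C=5 → Tm = 2(5)+4(5) = 30°C
46°C vs 30°C → primer 1 is higher.

Primer 1, 46°C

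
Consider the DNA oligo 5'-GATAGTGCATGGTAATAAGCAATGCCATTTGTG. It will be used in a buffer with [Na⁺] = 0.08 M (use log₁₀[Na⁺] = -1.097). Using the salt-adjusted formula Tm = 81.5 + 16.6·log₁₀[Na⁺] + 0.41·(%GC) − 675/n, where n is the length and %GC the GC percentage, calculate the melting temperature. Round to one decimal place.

Length n = 33. Counting bases: A=10, G=9, T=10, C=4
G+C = 13, so %GC = 13/33 × 100 = 39.394%
Salt term: 16.6 × (-1.097) = -18.21
GC term: 0.41 × 39.394 = 16.152; length term: −675/33 = −20.455
Tm = 81.5 + (-18.21) + 16.152 − 20.455 = 58.987 → 59.0°C

59.0°C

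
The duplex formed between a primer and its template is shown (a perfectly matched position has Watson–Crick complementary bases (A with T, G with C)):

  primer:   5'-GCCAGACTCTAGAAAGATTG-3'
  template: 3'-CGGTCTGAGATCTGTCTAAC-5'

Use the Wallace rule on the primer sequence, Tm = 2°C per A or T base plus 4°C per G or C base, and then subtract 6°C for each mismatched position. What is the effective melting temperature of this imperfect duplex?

52°C

Primer base counts: A=7, T=4, G=5, C=4 → A+T=11, G+C=9
Perfect-match Tm = 2(11) + 4(9) = 22 + 36 = 58°C
Mismatches (positions where the bases are not complementary): 1 (at position 14)
Effective Tm = 58 − 1×6 = 58 − 6 = 52°C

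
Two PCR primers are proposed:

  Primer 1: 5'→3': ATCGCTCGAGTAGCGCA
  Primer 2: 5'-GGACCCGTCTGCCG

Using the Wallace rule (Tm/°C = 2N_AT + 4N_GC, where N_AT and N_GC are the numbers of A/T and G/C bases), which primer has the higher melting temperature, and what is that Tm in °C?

Primer 1: A+T=7, G+C=10 → Tm = 2(7)+4(10) = 54°C
Primer 2: A+T=3, G+C=11 → Tm = 2(3)+4(11) = 50°C
54°C vs 50°C → primer 1 is higher.

Primer 1, 54°C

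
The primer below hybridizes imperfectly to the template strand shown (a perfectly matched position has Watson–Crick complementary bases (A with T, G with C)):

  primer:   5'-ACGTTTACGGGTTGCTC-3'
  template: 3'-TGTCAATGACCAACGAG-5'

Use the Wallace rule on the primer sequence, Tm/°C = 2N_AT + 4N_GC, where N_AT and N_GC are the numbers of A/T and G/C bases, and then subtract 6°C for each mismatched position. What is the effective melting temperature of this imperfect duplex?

34°C

Primer base counts: A=2, T=6, G=5, C=4 → A+T=8, G+C=9
Perfect-match Tm = 2(8) + 4(9) = 16 + 36 = 52°C
Mismatches (positions where the bases are not complementary): 3 (at positions 3, 4, 9)
Effective Tm = 52 − 3×6 = 52 − 18 = 34°C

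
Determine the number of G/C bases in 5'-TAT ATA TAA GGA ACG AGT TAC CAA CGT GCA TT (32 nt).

Counting bases: C=5, T=9, G=6, A=12
Total G or C: 6 + 5 = 11

11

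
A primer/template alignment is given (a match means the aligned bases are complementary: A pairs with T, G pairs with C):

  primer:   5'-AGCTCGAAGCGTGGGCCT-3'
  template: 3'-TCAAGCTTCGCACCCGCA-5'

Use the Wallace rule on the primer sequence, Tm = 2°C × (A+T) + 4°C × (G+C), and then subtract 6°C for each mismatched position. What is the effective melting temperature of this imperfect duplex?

Primer base counts: A=3, T=3, G=7, C=5 → A+T=6, G+C=12
Perfect-match Tm = 2(6) + 4(12) = 12 + 48 = 60°C
Mismatches (positions where the bases are not complementary): 2 (at positions 3, 17)
Effective Tm = 60 − 2×6 = 60 − 12 = 48°C

48°C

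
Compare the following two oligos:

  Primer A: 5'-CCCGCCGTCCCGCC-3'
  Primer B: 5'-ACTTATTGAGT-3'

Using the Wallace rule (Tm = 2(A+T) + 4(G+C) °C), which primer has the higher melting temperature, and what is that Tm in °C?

Primer A: A+T=1, G+C=13 → Tm = 2(1)+4(13) = 54°C
Primer B: A+T=8, G+C=3 → Tm = 2(8)+4(3) = 28°C
54°C vs 28°C → primer A is higher.

Primer A, 54°C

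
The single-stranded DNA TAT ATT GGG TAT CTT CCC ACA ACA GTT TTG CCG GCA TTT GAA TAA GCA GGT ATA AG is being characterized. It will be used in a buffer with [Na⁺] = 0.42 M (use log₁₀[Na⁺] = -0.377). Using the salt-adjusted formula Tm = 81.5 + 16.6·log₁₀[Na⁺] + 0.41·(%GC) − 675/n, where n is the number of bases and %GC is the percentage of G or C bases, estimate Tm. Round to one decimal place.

79.3°C

Length n = 56. Base counts: C=10, T=18, A=16, G=12
G+C = 22, so %GC = 22/56 × 100 = 39.286%
Salt term: 16.6 × (-0.377) = -6.258
GC term: 0.41 × 39.286 = 16.107; length term: −675/56 = −12.054
Tm = 81.5 + (-6.258) + 16.107 − 12.054 = 79.295 → 79.3°C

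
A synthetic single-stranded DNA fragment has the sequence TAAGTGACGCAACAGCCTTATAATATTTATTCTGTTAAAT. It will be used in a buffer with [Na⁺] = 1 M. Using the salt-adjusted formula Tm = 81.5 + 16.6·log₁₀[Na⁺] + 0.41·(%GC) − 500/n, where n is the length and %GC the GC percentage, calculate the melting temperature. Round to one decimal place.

80.3°C

Length n = 40. Scanning the sequence gives C=6, A=14, G=5, T=15.
G+C = 11, so %GC = 11/40 × 100 = 27.5%
Salt term: 16.6 × (0) = 0
GC term: 0.41 × 27.5 = 11.275; length term: −500/40 = −12.5
Tm = 81.5 + (0) + 11.275 − 12.5 = 80.275 → 80.3°C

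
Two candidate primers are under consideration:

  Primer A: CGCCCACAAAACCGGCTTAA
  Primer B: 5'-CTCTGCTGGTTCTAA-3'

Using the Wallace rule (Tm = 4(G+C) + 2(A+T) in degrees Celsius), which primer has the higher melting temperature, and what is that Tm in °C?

Primer A, 62°C

Primer A: A+T=9, G+C=11 → Tm = 2(9)+4(11) = 62°C
Primer B: A+T=8, G+C=7 → Tm = 2(8)+4(7) = 44°C
62°C vs 44°C → primer A is higher.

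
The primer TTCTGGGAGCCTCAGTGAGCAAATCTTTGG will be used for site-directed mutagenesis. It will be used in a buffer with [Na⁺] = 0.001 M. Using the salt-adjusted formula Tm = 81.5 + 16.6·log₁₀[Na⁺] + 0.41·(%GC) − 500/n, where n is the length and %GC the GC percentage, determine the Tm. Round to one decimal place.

Length n = 30. Counting bases: C=6, A=6, G=9, T=9
G+C = 15, so %GC = 15/30 × 100 = 50%
Salt term: 16.6 × (-3) = -49.8
GC term: 0.41 × 50 = 20.5; length term: −500/30 = −16.667
Tm = 81.5 + (-49.8) + 20.5 − 16.667 = 35.533 → 35.5°C

35.5°C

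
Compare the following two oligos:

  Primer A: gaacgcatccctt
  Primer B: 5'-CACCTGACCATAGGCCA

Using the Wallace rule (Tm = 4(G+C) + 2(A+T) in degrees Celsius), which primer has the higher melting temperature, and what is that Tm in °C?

Primer B, 54°C

Primer A: A+T=6, G+C=7 → Tm = 2(6)+4(7) = 40°C
Primer B: A+T=7, G+C=10 → Tm = 2(7)+4(10) = 54°C
40°C vs 54°C → primer B is higher.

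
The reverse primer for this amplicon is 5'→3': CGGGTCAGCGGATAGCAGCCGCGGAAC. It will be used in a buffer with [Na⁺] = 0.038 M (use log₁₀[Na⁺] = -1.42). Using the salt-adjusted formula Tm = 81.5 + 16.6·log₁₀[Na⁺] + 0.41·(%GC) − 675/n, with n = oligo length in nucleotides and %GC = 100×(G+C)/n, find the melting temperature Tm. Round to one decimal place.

Length n = 27. Counting bases: T=2, G=11, C=8, A=6
G+C = 19, so %GC = 19/27 × 100 = 70.37%
Salt term: 16.6 × (-1.42) = -23.572
GC term: 0.41 × 70.37 = 28.852; length term: −675/27 = −25
Tm = 81.5 + (-23.572) + 28.852 − 25 = 61.78 → 61.8°C

61.8°C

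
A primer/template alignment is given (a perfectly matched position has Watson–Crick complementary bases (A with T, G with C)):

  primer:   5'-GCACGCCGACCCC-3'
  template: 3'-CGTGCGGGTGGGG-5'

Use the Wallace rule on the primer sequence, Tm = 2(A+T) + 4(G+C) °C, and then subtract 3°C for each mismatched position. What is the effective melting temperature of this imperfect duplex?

45°C

Primer base counts: A=2, T=0, G=3, C=8 → A+T=2, G+C=11
Perfect-match Tm = 2(2) + 4(11) = 4 + 44 = 48°C
Mismatches (positions where the bases are not complementary): 1 (at position 8)
Effective Tm = 48 − 1×3 = 48 − 3 = 45°C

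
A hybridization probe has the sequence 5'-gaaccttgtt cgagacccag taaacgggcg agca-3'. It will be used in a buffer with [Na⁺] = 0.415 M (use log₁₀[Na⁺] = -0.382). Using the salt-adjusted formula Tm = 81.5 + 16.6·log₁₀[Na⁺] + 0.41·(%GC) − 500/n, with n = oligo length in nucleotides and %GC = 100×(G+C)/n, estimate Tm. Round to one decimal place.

Length n = 34. C=9, G=10, A=10, T=5
G+C = 19, so %GC = 19/34 × 100 = 55.882%
Salt term: 16.6 × (-0.382) = -6.341
GC term: 0.41 × 55.882 = 22.912; length term: −500/34 = −14.706
Tm = 81.5 + (-6.341) + 22.912 − 14.706 = 83.365 → 83.4°C

83.4°C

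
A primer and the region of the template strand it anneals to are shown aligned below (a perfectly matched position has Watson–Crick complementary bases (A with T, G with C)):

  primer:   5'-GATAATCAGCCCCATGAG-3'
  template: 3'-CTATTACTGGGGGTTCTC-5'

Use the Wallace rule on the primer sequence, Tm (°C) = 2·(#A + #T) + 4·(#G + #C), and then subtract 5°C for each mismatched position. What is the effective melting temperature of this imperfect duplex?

Primer base counts: A=6, T=3, G=4, C=5 → A+T=9, G+C=9
Perfect-match Tm = 2(9) + 4(9) = 18 + 36 = 54°C
Mismatches (positions where the bases are not complementary): 3 (at positions 7, 9, 15)
Effective Tm = 54 − 3×5 = 54 − 15 = 39°C

39°C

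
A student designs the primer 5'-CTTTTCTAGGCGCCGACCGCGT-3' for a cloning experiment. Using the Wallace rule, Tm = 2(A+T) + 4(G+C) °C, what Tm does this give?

A=2, T=6, G=6, C=8
AT pairs contribute 8, GC pairs contribute 14.
Tm = 2×8 + 4×14 = 72°C

72°C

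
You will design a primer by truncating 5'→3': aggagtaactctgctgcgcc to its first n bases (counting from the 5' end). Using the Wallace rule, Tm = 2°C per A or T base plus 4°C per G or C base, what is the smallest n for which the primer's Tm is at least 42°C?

First 13 bases: AGGAGTAACTCTG → Tm = 38°C (< 42°C)
First 14 bases: AGGAGTAACTCTGC → Tm = 42°C (≥ 42°C)
Since every base adds ≥2°C, Tm only increases with n, so the threshold is first crossed at n = 14.

n = 14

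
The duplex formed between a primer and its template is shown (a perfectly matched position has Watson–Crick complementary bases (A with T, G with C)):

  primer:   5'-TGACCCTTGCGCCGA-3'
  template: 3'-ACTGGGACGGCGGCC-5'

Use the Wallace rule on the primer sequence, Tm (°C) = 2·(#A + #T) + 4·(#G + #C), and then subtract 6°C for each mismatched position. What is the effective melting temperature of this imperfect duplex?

32°C

Primer base counts: A=2, T=3, G=4, C=6 → A+T=5, G+C=10
Perfect-match Tm = 2(5) + 4(10) = 10 + 40 = 50°C
Mismatches (positions where the bases are not complementary): 3 (at positions 8, 9, 15)
Effective Tm = 50 − 3×6 = 50 − 18 = 32°C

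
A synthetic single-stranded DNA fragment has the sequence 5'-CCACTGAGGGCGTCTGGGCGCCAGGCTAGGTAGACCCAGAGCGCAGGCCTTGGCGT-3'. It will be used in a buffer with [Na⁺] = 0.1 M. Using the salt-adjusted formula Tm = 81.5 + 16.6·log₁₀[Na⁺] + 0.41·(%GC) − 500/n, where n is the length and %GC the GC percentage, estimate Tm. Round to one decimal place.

Length n = 56. Counting bases: C=17, T=8, G=22, A=9
G+C = 39, so %GC = 39/56 × 100 = 69.643%
Salt term: 16.6 × (-1) = -16.6
GC term: 0.41 × 69.643 = 28.554; length term: −500/56 = −8.929
Tm = 81.5 + (-16.6) + 28.554 − 8.929 = 84.525 → 84.5°C

84.5°C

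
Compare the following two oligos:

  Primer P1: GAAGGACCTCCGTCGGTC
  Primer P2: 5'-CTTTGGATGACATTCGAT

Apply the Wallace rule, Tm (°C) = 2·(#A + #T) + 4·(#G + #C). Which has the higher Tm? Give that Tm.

Primer P1, 60°C

Primer P1: A+T=6, G+C=12 → Tm = 2(6)+4(12) = 60°C
Primer P2: A+T=11, G+C=7 → Tm = 2(11)+4(7) = 50°C
60°C vs 50°C → primer P1 is higher.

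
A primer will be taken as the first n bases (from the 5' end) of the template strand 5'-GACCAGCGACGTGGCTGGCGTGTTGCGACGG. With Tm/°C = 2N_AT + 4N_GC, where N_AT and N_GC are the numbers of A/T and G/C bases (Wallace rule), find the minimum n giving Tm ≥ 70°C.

First 19 bases: GACCAGCGACGTGGCTGGC → Tm = 66°C (< 70°C)
First 20 bases: GACCAGCGACGTGGCTGGCG → Tm = 70°C (≥ 70°C)
Since every base adds ≥2°C, Tm only increases with n, so the threshold is first crossed at n = 20.

n = 20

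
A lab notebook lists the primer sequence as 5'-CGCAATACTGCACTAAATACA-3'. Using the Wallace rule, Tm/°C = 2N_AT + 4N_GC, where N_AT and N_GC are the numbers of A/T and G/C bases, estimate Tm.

A=9, T=4, C=6, G=2
So N_AT = 13 and N_GC = 8.
Tm = 2(13) + 4(8) = 26 + 32 = 58°C

58°C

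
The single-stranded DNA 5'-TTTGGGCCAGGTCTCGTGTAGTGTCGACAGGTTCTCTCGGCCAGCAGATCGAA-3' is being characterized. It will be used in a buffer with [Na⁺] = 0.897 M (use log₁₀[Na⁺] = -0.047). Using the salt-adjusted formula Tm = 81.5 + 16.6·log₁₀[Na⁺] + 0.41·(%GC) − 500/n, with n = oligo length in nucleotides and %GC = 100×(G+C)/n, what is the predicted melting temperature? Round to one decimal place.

94.5°C

Length n = 53. Base counts: G=17, T=14, C=13, A=9
G+C = 30, so %GC = 30/53 × 100 = 56.604%
Salt term: 16.6 × (-0.047) = -0.78
GC term: 0.41 × 56.604 = 23.208; length term: −500/53 = −9.434
Tm = 81.5 + (-0.78) + 23.208 − 9.434 = 94.494 → 94.5°C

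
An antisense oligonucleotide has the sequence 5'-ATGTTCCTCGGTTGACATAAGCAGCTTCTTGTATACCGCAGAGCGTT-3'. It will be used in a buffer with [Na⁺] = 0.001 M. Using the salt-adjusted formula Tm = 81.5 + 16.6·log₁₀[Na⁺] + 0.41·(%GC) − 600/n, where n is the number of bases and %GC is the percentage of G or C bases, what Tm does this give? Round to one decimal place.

38.1°C

Length n = 47. Counting bases: C=11, T=15, G=11, A=10
G+C = 22, so %GC = 22/47 × 100 = 46.809%
Salt term: 16.6 × (-3) = -49.8
GC term: 0.41 × 46.809 = 19.192; length term: −600/47 = −12.766
Tm = 81.5 + (-49.8) + 19.192 − 12.766 = 38.126 → 38.1°C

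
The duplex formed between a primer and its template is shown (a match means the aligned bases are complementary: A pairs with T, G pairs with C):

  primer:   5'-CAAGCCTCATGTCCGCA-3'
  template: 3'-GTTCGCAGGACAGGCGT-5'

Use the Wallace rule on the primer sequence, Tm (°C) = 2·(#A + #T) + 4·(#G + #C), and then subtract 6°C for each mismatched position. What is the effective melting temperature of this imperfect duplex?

Primer base counts: A=4, T=3, G=3, C=7 → A+T=7, G+C=10
Perfect-match Tm = 2(7) + 4(10) = 14 + 40 = 54°C
Mismatches (positions where the bases are not complementary): 2 (at positions 6, 9)
Effective Tm = 54 − 2×6 = 54 − 12 = 42°C

42°C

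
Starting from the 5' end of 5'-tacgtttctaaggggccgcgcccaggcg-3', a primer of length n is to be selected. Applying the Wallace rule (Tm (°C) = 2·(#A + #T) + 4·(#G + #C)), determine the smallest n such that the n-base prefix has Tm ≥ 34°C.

n = 13

First 12 bases: TACGTTTCTAAG → Tm = 32°C (< 34°C)
First 13 bases: TACGTTTCTAAGG → Tm = 36°C (≥ 34°C)
Since every base adds ≥2°C, Tm only increases with n, so the threshold is first crossed at n = 13.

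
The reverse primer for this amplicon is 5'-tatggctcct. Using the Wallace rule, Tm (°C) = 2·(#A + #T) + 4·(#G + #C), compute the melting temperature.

Counting bases: G=2, C=3, A=1, T=4
A+T = 5, G+C = 5
Tm = 2×5 + 4×5 = 30°C

30°C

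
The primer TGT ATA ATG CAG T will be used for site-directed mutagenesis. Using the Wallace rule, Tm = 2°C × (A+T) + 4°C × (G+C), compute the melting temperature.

34°C

Scanning the sequence gives G=3, C=1, A=4, T=5.
A+T = 9, G+C = 4
Tm = 2(9) + 4(4) = 18 + 16 = 34°C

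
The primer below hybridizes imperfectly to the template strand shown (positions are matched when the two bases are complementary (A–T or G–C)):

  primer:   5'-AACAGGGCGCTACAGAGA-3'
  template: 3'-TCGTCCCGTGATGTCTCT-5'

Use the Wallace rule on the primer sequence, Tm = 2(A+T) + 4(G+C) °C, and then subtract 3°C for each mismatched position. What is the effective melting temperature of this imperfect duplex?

50°C

Primer base counts: A=7, T=1, G=6, C=4 → A+T=8, G+C=10
Perfect-match Tm = 2(8) + 4(10) = 16 + 40 = 56°C
Mismatches (positions where the bases are not complementary): 2 (at positions 2, 9)
Effective Tm = 56 − 2×3 = 56 − 6 = 50°C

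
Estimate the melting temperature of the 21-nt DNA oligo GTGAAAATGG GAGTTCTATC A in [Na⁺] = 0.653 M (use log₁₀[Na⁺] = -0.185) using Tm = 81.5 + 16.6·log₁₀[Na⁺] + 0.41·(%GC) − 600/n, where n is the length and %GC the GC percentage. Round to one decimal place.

65.5°C

Length n = 21. Counting bases: G=6, C=2, T=6, A=7
G+C = 8, so %GC = 8/21 × 100 = 38.095%
Salt term: 16.6 × (-0.185) = -3.071
GC term: 0.41 × 38.095 = 15.619; length term: −600/21 = −28.571
Tm = 81.5 + (-3.071) + 15.619 − 28.571 = 65.477 → 65.5°C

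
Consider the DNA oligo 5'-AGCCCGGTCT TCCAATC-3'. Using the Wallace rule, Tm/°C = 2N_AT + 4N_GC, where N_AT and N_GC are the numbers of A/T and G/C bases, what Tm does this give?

Base counts: T=4, A=3, G=3, C=7
A+T = 7, G+C = 10
Tm = 4·10 + 2·7 = 40 + 14 = 54°C

54°C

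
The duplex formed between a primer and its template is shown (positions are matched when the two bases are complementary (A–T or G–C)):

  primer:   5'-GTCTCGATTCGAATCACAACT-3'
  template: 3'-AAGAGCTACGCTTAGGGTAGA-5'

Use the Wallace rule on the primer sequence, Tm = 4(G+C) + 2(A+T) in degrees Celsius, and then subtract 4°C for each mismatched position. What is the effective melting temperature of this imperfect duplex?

44°C

Primer base counts: A=6, T=6, G=3, C=6 → A+T=12, G+C=9
Perfect-match Tm = 2(12) + 4(9) = 24 + 36 = 60°C
Mismatches (positions where the bases are not complementary): 4 (at positions 1, 9, 16, 19)
Effective Tm = 60 − 4×4 = 60 − 16 = 44°C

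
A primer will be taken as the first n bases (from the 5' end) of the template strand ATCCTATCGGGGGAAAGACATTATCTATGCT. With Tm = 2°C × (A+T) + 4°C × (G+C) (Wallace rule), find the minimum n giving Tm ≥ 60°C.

n = 20

First 19 bases: ATCCTATCGGGGGAAAGAC → Tm = 58°C (< 60°C)
First 20 bases: ATCCTATCGGGGGAAAGACA → Tm = 60°C (≥ 60°C)
Since every base adds ≥2°C, Tm only increases with n, so the threshold is first crossed at n = 20.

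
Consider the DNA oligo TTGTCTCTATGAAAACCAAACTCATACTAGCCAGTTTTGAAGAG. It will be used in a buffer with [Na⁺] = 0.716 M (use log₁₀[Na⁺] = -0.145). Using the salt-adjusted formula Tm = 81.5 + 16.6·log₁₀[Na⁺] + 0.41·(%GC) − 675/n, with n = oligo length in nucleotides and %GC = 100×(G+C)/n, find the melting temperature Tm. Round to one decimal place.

Length n = 44. G=7, C=9, T=13, A=15
G+C = 16, so %GC = 16/44 × 100 = 36.364%
Salt term: 16.6 × (-0.145) = -2.407
GC term: 0.41 × 36.364 = 14.909; length term: −675/44 = −15.341
Tm = 81.5 + (-2.407) + 14.909 − 15.341 = 78.661 → 78.7°C

78.7°C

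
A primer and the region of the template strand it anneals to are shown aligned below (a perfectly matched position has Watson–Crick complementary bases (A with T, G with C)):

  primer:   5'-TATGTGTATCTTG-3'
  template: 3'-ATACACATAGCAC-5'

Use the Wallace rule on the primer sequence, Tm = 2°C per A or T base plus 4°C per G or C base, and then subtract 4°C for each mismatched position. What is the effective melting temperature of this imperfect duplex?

30°C

Primer base counts: A=2, T=7, G=3, C=1 → A+T=9, G+C=4
Perfect-match Tm = 2(9) + 4(4) = 18 + 16 = 34°C
Mismatches (positions where the bases are not complementary): 1 (at position 11)
Effective Tm = 34 − 1×4 = 34 − 4 = 30°C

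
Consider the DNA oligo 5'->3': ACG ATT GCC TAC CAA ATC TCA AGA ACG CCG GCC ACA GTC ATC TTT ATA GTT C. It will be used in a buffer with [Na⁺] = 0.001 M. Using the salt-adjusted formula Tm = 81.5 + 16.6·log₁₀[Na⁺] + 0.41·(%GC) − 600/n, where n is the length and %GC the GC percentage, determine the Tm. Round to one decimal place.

39.1°C

Length n = 52. Scanning the sequence gives C=16, G=8, A=15, T=13.
G+C = 24, so %GC = 24/52 × 100 = 46.154%
Salt term: 16.6 × (-3) = -49.8
GC term: 0.41 × 46.154 = 18.923; length term: −600/52 = −11.538
Tm = 81.5 + (-49.8) + 18.923 − 11.538 = 39.085 → 39.1°C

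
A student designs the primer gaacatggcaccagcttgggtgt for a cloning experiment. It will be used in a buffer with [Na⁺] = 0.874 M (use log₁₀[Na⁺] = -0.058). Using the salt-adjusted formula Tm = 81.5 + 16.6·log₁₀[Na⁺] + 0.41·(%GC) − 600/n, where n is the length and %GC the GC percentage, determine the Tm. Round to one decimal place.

Length n = 23. Counting bases: A=5, C=5, T=5, G=8
G+C = 13, so %GC = 13/23 × 100 = 56.522%
Salt term: 16.6 × (-0.058) = -0.963
GC term: 0.41 × 56.522 = 23.174; length term: −600/23 = −26.087
Tm = 81.5 + (-0.963) + 23.174 − 26.087 = 77.624 → 77.6°C

77.6°C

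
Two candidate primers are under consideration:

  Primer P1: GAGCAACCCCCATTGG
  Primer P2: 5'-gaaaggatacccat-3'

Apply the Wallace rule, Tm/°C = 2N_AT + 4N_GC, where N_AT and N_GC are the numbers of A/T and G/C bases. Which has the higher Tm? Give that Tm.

Primer P1: A+T=6, G+C=10 → Tm = 2(6)+4(10) = 52°C
Primer P2: A+T=8, G+C=6 → Tm = 2(8)+4(6) = 40°C
52°C vs 40°C → primer P1 is higher.

Primer P1, 52°C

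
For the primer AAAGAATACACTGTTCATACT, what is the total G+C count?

Base counts: C=4, A=9, G=2, T=6
G+C = 2 + 4 = 6

6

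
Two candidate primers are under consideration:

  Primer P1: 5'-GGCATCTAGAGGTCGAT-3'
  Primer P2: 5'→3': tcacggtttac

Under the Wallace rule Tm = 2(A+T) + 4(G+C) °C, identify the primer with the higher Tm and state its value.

Primer P1, 52°C

Primer P1: A+T=8, G+C=9 → Tm = 2(8)+4(9) = 52°C
Primer P2: A+T=6, G+C=5 → Tm = 2(6)+4(5) = 32°C
52°C vs 32°C → primer P1 is higher.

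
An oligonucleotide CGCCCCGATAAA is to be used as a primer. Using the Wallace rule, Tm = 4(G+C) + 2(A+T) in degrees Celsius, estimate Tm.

Counting bases: G=2, C=5, A=4, T=1
So N_AT = 5 and N_GC = 7.
Tm = 2(5) + 4(7) = 10 + 28 = 38°C

38°C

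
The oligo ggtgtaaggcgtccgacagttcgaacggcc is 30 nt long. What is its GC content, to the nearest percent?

63%

C=8, G=11, T=5, A=6
G+C = 11 + 8 = 19 out of 30 bases
%GC = 19/30 × 100 = 63.33% ≈ 63%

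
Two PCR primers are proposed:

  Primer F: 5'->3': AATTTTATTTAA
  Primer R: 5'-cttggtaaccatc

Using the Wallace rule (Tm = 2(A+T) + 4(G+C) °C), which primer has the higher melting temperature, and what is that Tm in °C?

Primer F: A+T=12, G+C=0 → Tm = 2(12)+4(0) = 24°C
Primer R: A+T=7, G+C=6 → Tm = 2(7)+4(6) = 38°C
24°C vs 38°C → primer R is higher.

Primer R, 38°C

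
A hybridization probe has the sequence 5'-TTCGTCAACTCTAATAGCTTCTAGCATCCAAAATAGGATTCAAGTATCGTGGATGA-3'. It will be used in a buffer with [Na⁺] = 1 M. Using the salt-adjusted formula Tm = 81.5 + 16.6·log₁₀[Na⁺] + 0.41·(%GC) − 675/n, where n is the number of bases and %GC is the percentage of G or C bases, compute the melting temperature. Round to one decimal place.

Length n = 56. Base counts: G=10, A=18, C=11, T=17
G+C = 21, so %GC = 21/56 × 100 = 37.5%
Salt term: 16.6 × (0) = 0
GC term: 0.41 × 37.5 = 15.375; length term: −675/56 = −12.054
Tm = 81.5 + (0) + 15.375 − 12.054 = 84.821 → 84.8°C

84.8°C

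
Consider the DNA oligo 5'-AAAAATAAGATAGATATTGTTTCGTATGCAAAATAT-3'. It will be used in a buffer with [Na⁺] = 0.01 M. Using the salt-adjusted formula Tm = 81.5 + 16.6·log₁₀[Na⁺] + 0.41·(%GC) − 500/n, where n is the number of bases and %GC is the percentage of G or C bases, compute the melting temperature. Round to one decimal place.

Length n = 36. Scanning the sequence gives G=5, A=17, C=2, T=12.
G+C = 7, so %GC = 7/36 × 100 = 19.444%
Salt term: 16.6 × (-2) = -33.2
GC term: 0.41 × 19.444 = 7.972; length term: −500/36 = −13.889
Tm = 81.5 + (-33.2) + 7.972 − 13.889 = 42.383 → 42.4°C

42.4°C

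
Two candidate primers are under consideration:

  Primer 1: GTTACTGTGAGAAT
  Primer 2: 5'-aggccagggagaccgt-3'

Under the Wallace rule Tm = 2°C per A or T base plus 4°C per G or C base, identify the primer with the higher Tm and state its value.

Primer 1: A+T=9, G+C=5 → Tm = 2(9)+4(5) = 38°C
Primer 2: A+T=5, G+C=11 → Tm = 2(5)+4(11) = 54°C
38°C vs 54°C → primer 2 is higher.

Primer 2, 54°C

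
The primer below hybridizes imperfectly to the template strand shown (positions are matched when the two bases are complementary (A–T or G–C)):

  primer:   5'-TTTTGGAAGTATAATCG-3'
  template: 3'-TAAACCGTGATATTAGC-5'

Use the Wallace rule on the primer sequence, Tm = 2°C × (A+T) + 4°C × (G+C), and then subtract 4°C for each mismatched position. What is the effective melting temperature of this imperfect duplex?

32°C

Primer base counts: A=5, T=7, G=4, C=1 → A+T=12, G+C=5
Perfect-match Tm = 2(12) + 4(5) = 24 + 20 = 44°C
Mismatches (positions where the bases are not complementary): 3 (at positions 1, 7, 9)
Effective Tm = 44 − 3×4 = 44 − 12 = 32°C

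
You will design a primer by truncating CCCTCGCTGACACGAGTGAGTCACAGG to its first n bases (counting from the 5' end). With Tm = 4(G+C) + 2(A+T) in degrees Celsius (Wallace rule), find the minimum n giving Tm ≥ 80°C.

First 24 bases: CCCTCGCTGACACGAGTGAGTCAC → Tm = 78°C (< 80°C)
First 25 bases: CCCTCGCTGACACGAGTGAGTCACA → Tm = 80°C (≥ 80°C)
Each additional base adds 2°C (A/T) or 4°C (G/C), so Tm is non-decreasing in n; n = 25 is the first length to reach 80°C.

n = 25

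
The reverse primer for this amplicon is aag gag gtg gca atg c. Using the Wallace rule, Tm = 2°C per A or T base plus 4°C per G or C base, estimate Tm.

50°C

Scanning the sequence gives C=2, T=2, A=5, G=7.
So N_AT = 7 and N_GC = 9.
Tm = 2(7) + 4(9) = 14 + 36 = 50°C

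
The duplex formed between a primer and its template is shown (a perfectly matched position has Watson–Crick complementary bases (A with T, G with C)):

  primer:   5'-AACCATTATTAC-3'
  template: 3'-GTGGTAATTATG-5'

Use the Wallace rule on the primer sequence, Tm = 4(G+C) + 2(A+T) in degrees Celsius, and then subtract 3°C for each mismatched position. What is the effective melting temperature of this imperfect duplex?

Primer base counts: A=5, T=4, G=0, C=3 → A+T=9, G+C=3
Perfect-match Tm = 2(9) + 4(3) = 18 + 12 = 30°C
Mismatches (positions where the bases are not complementary): 2 (at positions 1, 9)
Effective Tm = 30 − 2×3 = 30 − 6 = 24°C

24°C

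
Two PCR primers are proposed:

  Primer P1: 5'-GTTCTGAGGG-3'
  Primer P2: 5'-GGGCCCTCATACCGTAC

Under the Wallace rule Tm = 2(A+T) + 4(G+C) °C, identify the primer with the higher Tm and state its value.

Primer P2, 56°C

Primer P1: A+T=4, G+C=6 → Tm = 2(4)+4(6) = 32°C
Primer P2: A+T=6, G+C=11 → Tm = 2(6)+4(11) = 56°C
32°C vs 56°C → primer P2 is higher.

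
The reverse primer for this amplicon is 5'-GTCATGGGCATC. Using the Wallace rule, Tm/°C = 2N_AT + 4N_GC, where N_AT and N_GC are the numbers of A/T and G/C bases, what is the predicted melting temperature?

Scanning the sequence gives A=2, G=4, T=3, C=3.
So N_AT = 5 and N_GC = 7.
Tm = 2×5 + 4×7 = 38°C

38°C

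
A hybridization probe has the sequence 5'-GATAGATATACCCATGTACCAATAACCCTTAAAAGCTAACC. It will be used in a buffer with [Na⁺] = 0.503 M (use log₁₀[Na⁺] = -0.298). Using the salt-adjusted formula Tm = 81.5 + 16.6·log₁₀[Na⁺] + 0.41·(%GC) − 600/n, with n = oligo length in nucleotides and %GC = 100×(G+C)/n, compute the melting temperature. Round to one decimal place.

Length n = 41. G=4, T=9, C=11, A=17
G+C = 15, so %GC = 15/41 × 100 = 36.585%
Salt term: 16.6 × (-0.298) = -4.947
GC term: 0.41 × 36.585 = 15; length term: −600/41 = −14.634
Tm = 81.5 + (-4.947) + 15 − 14.634 = 76.919 → 76.9°C

76.9°C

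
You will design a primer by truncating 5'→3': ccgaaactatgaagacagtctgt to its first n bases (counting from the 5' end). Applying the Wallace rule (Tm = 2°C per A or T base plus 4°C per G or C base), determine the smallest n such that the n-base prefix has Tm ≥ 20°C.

First 6 bases: CCGAAA → Tm = 18°C (< 20°C)
First 7 bases: CCGAAAC → Tm = 22°C (≥ 20°C)
Each additional base adds 2°C (A/T) or 4°C (G/C), so Tm is non-decreasing in n; n = 7 is the first length to reach 20°C.

n = 7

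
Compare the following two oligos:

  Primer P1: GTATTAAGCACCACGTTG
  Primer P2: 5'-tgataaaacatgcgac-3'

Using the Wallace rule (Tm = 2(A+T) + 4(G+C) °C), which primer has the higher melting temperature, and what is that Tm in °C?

Primer P1, 52°C

Primer P1: A+T=10, G+C=8 → Tm = 2(10)+4(8) = 52°C
Primer P2: A+T=10, G+C=6 → Tm = 2(10)+4(6) = 44°C
52°C vs 44°C → primer P1 is higher.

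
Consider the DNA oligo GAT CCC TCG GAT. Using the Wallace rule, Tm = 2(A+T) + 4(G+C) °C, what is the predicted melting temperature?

Counting bases: A=2, T=3, C=4, G=3
So N_AT = 5 and N_GC = 7.
Tm = 2(5) + 4(7) = 10 + 28 = 38°C

38°C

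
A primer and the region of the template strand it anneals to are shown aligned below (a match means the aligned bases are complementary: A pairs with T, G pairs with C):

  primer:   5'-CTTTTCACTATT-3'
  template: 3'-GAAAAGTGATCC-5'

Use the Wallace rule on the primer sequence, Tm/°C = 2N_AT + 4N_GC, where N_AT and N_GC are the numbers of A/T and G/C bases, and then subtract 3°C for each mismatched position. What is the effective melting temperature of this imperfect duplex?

Primer base counts: A=2, T=7, G=0, C=3 → A+T=9, G+C=3
Perfect-match Tm = 2(9) + 4(3) = 18 + 12 = 30°C
Mismatches (positions where the bases are not complementary): 2 (at positions 11, 12)
Effective Tm = 30 − 2×3 = 30 − 6 = 24°C

24°C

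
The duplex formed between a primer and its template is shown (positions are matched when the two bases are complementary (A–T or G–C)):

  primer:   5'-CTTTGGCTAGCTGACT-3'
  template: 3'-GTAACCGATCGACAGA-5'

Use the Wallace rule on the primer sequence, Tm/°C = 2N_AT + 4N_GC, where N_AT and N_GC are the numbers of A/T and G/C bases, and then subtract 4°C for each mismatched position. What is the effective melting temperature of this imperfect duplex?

40°C

Primer base counts: A=2, T=6, G=4, C=4 → A+T=8, G+C=8
Perfect-match Tm = 2(8) + 4(8) = 16 + 32 = 48°C
Mismatches (positions where the bases are not complementary): 2 (at positions 2, 14)
Effective Tm = 48 − 2×4 = 48 − 8 = 40°C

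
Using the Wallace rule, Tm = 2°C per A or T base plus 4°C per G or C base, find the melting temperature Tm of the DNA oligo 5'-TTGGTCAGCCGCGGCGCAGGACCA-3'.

82°C

A=4, G=9, C=8, T=3
AT pairs contribute 7, GC pairs contribute 17.
Tm = 4·17 + 2·7 = 68 + 14 = 82°C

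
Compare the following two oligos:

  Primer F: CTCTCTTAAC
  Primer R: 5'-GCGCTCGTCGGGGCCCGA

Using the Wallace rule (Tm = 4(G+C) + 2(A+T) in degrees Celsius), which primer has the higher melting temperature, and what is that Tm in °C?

Primer F: A+T=6, G+C=4 → Tm = 2(6)+4(4) = 28°C
Primer R: A+T=3, G+C=15 → Tm = 2(3)+4(15) = 66°C
28°C vs 66°C → primer R is higher.

Primer R, 66°C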